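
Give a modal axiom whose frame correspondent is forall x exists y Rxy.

□r → ◇r

A defining formula is □r → ◇r (the D axiom).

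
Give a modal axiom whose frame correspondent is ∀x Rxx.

□s → s

This is reflexivity; the standard corresponding axiom is T: □s → s.
Suppose □s→s is valid. At any x set V(s)={w : Rxw}. Then □s holds at x, so s holds at x, i.e. Rxx.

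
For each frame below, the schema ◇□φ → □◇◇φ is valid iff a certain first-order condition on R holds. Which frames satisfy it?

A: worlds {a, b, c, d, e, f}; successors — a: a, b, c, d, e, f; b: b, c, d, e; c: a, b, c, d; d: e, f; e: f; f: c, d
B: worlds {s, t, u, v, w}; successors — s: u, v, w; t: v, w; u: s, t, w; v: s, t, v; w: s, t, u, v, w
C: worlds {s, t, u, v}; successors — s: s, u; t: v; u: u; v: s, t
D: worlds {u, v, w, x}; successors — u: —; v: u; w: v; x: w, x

This is the axiom for a generalized confluence (Geach) condition; its first-order frame correspondent is ∀x ∀y ∀z ((xRy ∧ xRz) → ∃w (yRw ∧ zR²w)).
A: fails — aRd, aRe but no w with dRw and eR²w.
B: ✓.
C: fails — vRt, vRs but no w with tRw and sR²w.
D: fails — vRu, vRu but no t with uRt and uR²t.

B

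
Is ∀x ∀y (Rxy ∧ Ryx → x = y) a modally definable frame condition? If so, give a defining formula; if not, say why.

Modal frame validity is preserved under surjective bounded morphisms.
The 8-cycle (worlds w0,w1,w2,w3,w4,w5,w6,w7 with w0→w1→w2→w3→w4→w5→w6→w7→w0) is antisymmetric. Sending even-indexed worlds to s and odd-indexed worlds to t is a surjective bounded morphism onto the two-world frame with s↔t, which is not antisymmetric.
So no modal formula (or set of formulas) defines exactly the antisymmetric frames.

No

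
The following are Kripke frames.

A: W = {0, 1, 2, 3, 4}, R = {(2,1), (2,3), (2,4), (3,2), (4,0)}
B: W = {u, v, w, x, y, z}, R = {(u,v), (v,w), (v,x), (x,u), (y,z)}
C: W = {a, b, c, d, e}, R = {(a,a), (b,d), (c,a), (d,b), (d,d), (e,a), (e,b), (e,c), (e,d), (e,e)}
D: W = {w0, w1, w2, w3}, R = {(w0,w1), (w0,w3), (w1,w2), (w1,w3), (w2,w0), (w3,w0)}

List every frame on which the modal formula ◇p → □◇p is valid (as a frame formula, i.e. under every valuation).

none

The schema corresponds to the Euclidean property: ∀x ∀y ∀z (Rxy ∧ Rxz → Ryz).
A: fails — R23 and R23 but not R33.
B: fails — Ruv and Ruv but not Rvv.
C: fails — Rdb and Rdb but not Rbb.
D: fails — Rw0w1 and Rw0w1 but not Rw1w1.
Valid on no frame.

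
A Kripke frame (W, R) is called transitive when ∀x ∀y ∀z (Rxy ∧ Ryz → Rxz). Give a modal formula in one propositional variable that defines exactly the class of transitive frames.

□q → □□q

A defining formula is □q → □□q (the 4 axiom).
Suppose □q→□□q is valid. Take Rxy, Ryz and set V(q)={w : Rxw}. Then □q at x, so □□q at x, so □q at y, so q at z, i.e. Rxz.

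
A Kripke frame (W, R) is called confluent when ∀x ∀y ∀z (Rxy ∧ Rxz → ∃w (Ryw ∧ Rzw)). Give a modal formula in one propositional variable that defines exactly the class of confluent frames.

◇□p → □◇p

This is convergence; the standard corresponding axiom is .2: ◇□p → □◇p.
Suppose ◇□p→□◇p is valid. Take Rxy, Rxz and set V(p)={w : Ryw}. Then □p at y so ◇□p at x, so □◇p at x, so ◇p at z, giving w with Rzw and Ryw.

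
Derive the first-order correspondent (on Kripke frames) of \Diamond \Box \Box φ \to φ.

This is a Sahlqvist (Geach-type) schema ◇^1□^2φ → □^0◇^0φ.
Minimal-valuation argument: fix x; take any y with xR^1y and any z with xR^0z. Set V(φ) to the set of worlds R-reachable from y in exactly 2 steps. Then □^2φ holds at y, so the antecedent holds at x; validity forces ◇^0φ at z, giving a w with zR^0w and yR^2w.
First-order correspondent: \forall x \forall y (xRy \to \exists w (y R^2 w \wedge x = w)).

\forall x \forall y (xRy \to \exists w (y R^2 w \wedge x = w))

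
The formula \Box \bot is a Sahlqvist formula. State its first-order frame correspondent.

emptiness of R: \forall x \forall y \neg Rxy

This is the Ver axiom.
It corresponds to emptiness of R: \forall x \forall y \neg Rxy.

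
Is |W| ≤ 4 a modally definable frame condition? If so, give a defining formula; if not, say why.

No — not modally definable

Modal frame validity is preserved under disjoint unions.
Any modal formula valid on each of 5 disjoint one-world frames is valid on their disjoint union (validity is preserved under disjoint unions). Each one-world frame has |W|=1≤4, but the union has |W|=5.
Hence having at most 4 worlds is not modally definable.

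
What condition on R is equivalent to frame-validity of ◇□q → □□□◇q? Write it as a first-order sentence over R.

This is a Sahlqvist (Geach-type) schema ◇^1□^1q → □^3◇^1q.
Minimal-valuation argument: fix x; take any y with xR^1y and any z with xR^3z. Set V(q) to the set of worlds R-reachable from y in exactly 1 step. Then □^1q holds at y, so the antecedent holds at x; validity forces ◇^1q at z, giving a w with zR^1w and yR^1w.
First-order correspondent: ∀x ∀y ∀z ((xRy ∧ xR³z) → ∃w (yRw ∧ zRw)).

∀x ∀y ∀z ((xRy ∧ xR³z) → ∃w (yRw ∧ zRw))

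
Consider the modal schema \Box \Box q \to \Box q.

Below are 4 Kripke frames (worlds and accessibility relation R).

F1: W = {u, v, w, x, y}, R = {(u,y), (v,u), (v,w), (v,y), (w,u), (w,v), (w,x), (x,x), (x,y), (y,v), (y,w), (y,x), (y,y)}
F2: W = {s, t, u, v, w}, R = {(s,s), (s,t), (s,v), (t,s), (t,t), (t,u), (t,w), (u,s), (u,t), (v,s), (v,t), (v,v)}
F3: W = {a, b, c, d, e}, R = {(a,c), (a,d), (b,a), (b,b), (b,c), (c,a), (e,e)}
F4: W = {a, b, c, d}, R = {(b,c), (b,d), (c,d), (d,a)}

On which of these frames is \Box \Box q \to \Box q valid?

The schema corresponds to density: \forall x \forall y (Rxy \to \exists z (Rxz \wedge Rzy)).
F1: fails — Rwv but no z with Rwz and Rzv.
F2: ✓.
F3: fails — Rac but no z with Raz and Rzc.
F4: fails — Rbc but no z with Rbz and Rzc.

F2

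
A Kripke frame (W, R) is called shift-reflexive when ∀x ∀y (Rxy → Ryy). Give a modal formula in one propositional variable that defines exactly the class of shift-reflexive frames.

□(□q → q)

This is shift-reflexivity; the standard corresponding axiom is T□: □(□q → q).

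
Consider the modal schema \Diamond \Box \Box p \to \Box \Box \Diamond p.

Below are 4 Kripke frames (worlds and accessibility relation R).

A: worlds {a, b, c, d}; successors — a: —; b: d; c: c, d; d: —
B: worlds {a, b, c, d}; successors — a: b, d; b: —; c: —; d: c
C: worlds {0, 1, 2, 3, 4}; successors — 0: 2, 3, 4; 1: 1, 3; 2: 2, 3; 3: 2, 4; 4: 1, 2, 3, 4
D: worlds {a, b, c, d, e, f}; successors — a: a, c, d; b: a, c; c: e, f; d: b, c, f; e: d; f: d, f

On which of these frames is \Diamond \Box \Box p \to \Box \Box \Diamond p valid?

C

The schema corresponds to a generalized confluence (Geach) condition: \forall x \forall y \forall z ((xRy \wedge x R^2 z) \to \exists w (y R^2 w \wedge zRw)).
A: fails — cRc, cR²d but no w with cR²w and dRw.
B: fails — aRb, aR²c but no w with bR²w and cRw.
C: ✓.
D: fails — aRc, aR²b but no w with cR²w and bRw.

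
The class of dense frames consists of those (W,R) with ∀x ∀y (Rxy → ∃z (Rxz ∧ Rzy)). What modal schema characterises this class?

The condition is density. The C4 schema □□s → □s defines it.
Suppose □□s→□s is valid. Take Rxy and set V(s)={w : xR²w}. Then □□s at x, so □s at x, so s at y, i.e. ∃z(Rxz∧Rzy).

□□s → □s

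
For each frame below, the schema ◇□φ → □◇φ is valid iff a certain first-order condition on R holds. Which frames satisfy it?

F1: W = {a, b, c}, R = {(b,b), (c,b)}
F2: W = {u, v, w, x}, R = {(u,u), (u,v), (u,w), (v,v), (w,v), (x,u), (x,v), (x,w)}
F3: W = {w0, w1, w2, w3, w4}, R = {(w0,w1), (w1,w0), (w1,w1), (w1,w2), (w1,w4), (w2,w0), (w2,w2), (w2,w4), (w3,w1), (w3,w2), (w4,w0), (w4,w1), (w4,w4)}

This is the axiom for convergence; its first-order frame correspondent is ∀x ∀y ∀z (Rxy ∧ Rxz → ∃w (Ryw ∧ Rzw)).
F1: satisfies the condition.
F2: satisfies the condition.
F3: fails — Rw1w2 and Rw1w0 but w2 and w0 have no common successor.
Valid on: F1, F2.

F1, F2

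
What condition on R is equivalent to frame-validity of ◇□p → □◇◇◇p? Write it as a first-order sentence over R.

∀x ∀y ∀z ((xRy ∧ xRz) → ∃w (yRw ∧ zR³w))

This is a Sahlqvist (Geach-type) schema ◇^1□^1p → □^1◇^3p.
Minimal-valuation argument: fix x; take any y with xR^1y and any z with xR^1z. Set V(p) to the set of worlds R-reachable from y in exactly 1 step. Then □^1p holds at y, so the antecedent holds at x; validity forces ◇^3p at z, giving a w with zR^3w and yR^1w.
First-order correspondent: ∀x ∀y ∀z ((xRy ∧ xRz) → ∃w (yRw ∧ zR³w)).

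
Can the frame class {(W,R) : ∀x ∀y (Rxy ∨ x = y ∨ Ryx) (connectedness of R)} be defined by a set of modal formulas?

Not definable by any modal formula

Modal frame validity is preserved under disjoint unions.
Take 4 disjoint single-world reflexive frames: each is trivially connected, but their disjoint union has 4 worlds with no edge between distinct components, so it is not connected.
So no modal formula (or set of formulas) defines exactly the connected frames.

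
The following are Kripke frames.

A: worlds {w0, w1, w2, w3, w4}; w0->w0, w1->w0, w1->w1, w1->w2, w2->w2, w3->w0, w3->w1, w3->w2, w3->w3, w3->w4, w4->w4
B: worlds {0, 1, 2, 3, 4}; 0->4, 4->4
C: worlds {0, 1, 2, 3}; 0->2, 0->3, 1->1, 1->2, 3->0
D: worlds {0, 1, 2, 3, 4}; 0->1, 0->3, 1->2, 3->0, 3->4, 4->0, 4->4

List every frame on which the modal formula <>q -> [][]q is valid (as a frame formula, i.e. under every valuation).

Frame correspondent (Sahlqvist): forall x forall y forall z ((xRy & x R^2 z) -> exists w (y = w & z = w)) — i.e. a generalized confluence (Geach) condition.
A: fails — w1Rw0, w1R²w1 but w0 ≠ w1.
B: holds.
C: fails — 0R2, 0R²0 but 2 ≠ 0.
D: fails — 0R1, 0R²0 but 1 ≠ 0.
Valid on: B.

B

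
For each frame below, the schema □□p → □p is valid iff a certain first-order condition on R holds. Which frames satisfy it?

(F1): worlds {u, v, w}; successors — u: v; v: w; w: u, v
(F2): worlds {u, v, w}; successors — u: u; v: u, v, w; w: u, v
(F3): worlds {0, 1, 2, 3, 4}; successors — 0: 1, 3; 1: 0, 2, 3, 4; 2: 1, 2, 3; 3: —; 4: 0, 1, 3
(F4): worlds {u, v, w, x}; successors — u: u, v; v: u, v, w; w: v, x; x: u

(F2)

This is the axiom for density; its first-order frame correspondent is ∀x ∀y (Rxy → ∃z (Rxz ∧ Rzy)).
(F1): fails — Ruv but no z with Ruz and Rzv.
(F2): ✓.
(F3): fails — R01 but no z with R0z and Rz1.
(F4): fails — Rwx but no z with Rwz and Rzx.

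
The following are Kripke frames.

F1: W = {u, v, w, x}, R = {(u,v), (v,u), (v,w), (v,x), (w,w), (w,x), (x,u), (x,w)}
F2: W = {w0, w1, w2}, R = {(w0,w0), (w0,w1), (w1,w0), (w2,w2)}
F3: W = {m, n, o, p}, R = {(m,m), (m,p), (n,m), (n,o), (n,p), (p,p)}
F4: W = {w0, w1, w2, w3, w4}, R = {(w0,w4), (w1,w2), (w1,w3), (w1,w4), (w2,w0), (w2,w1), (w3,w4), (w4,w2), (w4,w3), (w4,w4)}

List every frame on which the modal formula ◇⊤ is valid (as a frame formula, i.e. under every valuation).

Frame correspondent (Sahlqvist): ∀x ∃y Rxy — i.e. seriality.
F1: condition met.
F2: condition met.
F3: fails — world o has no successor.
F4: condition met.

F1, F2, F4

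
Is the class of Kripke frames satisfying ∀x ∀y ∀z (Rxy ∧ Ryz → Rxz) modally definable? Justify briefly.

Yes — defined by □p → □□p

The condition is transitivity. A defining modal formula is □p → □□p.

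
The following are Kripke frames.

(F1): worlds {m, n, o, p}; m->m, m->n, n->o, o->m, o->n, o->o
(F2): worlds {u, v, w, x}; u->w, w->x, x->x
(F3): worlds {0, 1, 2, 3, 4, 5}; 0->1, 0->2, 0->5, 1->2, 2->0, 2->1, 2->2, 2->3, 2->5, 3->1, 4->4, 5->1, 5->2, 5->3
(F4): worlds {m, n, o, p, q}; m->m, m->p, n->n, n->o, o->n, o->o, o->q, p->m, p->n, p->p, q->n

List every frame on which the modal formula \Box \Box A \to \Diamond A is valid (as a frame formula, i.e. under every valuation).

This is the axiom for a generalized confluence (Geach) condition; its first-order frame correspondent is \forall x \exists w (x R^2 w \wedge xRw).
(F1): fails — at p but no w with pR²w and pRw.
(F2): fails — at u but no t with uR²t and uRt.
(F3): fails — at 3 but no w with 3R²w and 3Rw.
(F4): condition met.

(F4)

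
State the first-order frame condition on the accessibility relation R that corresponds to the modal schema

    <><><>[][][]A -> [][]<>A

This is a Sahlqvist (Geach-type) schema ◇^3□^3A → □^2◇^1A.
First-order correspondent: forall x forall y forall z ((x R^3 y & x R^2 z) -> exists w (y R^3 w & zRw)).

forall x forall y forall z ((x R^3 y & x R^2 z) -> exists w (y R^3 w & zRw))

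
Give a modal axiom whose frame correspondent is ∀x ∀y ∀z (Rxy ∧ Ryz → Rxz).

□r → □□r

A defining formula is □r → □□r (the 4 axiom).
Suppose □r→□□r is valid. Take Rxy, Ryz and set V(r)={w : Rxw}. Then □r at x, so □□r at x, so □r at y, so r at z, i.e. Rxz.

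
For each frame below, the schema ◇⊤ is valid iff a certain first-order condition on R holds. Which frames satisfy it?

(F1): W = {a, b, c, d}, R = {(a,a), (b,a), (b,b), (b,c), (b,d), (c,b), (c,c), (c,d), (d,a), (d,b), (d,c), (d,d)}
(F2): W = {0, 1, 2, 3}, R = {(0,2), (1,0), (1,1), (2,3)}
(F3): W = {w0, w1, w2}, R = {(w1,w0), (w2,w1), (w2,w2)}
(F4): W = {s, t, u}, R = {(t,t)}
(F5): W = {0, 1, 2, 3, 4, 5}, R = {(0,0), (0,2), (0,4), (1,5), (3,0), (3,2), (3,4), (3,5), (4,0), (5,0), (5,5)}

Frame correspondent (Sahlqvist): ∀x ∃y Rxy — i.e. seriality.
(F1): satisfies the condition.
(F2): fails — world 3 has no successor.
(F3): fails — world w0 has no successor.
(F4): fails — world s has no successor.
(F5): fails — world 2 has no successor.
Valid on: (F1).

(F1)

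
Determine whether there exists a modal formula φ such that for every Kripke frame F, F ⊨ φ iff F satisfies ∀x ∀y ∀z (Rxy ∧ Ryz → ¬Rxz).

No — not modally definable

If a class were modally definable it would be closed under surjective bounded morphisms (Goldblatt–Thomason).
The 5-cycle (worlds w0,w1,w2,w3,w4 with w0→w1→w2→w3→w4→w0) is intransitive. Mapping every world to a single reflexive point • is a surjective bounded morphism; the reflexive point is not intransitive (R••∧R•• but R••).
So the class is not modally definable.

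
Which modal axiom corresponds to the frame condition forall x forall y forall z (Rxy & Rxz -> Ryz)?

A defining formula is ◇s → □◇s (the 5 axiom).
Suppose ◇s→□◇s is valid. Take Rxy, Rxz and set V(s)={y}. Then ◇s at x, so □◇s at x, so ◇s at z, so some w with Rzw has s; w=y, i.e. Rzy. By symmetry of the argument, Ryz.

◇s → □◇s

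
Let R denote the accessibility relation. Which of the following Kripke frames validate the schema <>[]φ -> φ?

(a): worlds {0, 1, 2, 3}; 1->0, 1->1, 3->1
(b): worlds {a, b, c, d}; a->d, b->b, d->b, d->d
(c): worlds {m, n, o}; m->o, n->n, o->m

Frame correspondent (Sahlqvist): forall x forall y (Rxy -> Ryx) — i.e. symmetry.
(a): fails — R10 but not R01.
(b): fails — Rdb but not Rbd.
(c): ✓.
Valid on: (c).

(c)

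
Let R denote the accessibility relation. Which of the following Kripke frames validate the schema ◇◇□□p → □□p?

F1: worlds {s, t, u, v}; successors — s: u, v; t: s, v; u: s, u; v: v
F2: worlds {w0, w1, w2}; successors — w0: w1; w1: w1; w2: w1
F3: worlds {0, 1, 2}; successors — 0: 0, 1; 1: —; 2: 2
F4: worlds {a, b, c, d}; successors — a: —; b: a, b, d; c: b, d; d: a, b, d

Frame correspondent (Sahlqvist): ∀x ∀y ∀z ((xR²y ∧ xR²z) → ∃w (yR²w ∧ z = w)) — i.e. a generalized confluence (Geach) condition.
F1: fails — sR²v, sR²s but no w with vR²w and s=w.
F2: satisfies the condition.
F3: fails — 0R²1, 0R²0 but no w with 1R²w and 0=w.
F4: fails — bR²a, bR²a but no w with aR²w and a=w.

F2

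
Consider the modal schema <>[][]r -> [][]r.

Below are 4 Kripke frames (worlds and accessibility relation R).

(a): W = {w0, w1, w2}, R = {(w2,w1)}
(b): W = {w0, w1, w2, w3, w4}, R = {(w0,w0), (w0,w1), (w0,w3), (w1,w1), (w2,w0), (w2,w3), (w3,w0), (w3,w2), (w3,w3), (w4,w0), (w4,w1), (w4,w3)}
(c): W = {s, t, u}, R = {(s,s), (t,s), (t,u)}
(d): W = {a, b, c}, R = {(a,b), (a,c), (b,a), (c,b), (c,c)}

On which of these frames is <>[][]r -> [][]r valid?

(a)

The schema corresponds to a generalized confluence (Geach) condition: forall x forall y forall z ((xRy & x R^2 z) -> exists w (y R^2 w & z = w)).
(a): satisfies the condition.
(b): fails — w0Rw1, w0R²w0 but no w with w1R²w and w0=w.
(c): fails — tRu, tR²s but no w with uR²w and s=w.
(d): fails — aRb, aR²a but no w with bR²w and a=w.
Valid on: (a).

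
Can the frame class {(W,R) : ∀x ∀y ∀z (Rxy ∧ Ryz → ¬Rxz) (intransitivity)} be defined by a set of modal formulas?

No

Modal frame validity is preserved under surjective bounded morphisms.
The 7-cycle (worlds a,b,c,d,e,f,g with a→b→c→d→e→f→g→a) is intransitive. Mapping every world to a single reflexive point • is a surjective bounded morphism; the reflexive point is not intransitive (R••∧R•• but R••).
So no modal formula (or set of formulas) defines exactly the intransitive frames.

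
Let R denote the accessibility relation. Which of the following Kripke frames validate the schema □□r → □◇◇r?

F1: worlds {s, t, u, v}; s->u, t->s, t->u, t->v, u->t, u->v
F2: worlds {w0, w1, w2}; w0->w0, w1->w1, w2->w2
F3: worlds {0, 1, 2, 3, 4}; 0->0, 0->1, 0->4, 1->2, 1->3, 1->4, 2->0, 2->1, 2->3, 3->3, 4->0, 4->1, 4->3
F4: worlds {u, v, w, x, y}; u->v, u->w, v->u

F2, F3

Frame correspondent (Sahlqvist): ∀x ∀z (xRz → ∃w (xR²w ∧ zR²w)) — i.e. a generalized confluence (Geach) condition.
F1: fails — tRv but no w with tR²w and vR²w.
F2: ✓.
F3: ✓.
F4: fails — uRv but no t with uR²t and vR²t.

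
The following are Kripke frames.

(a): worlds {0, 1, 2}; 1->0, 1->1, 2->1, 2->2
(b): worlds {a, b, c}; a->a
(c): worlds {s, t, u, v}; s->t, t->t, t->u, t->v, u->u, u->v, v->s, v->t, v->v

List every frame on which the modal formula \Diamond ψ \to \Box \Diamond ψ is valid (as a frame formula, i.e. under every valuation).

(b)

This is the axiom for the Euclidean property; its first-order frame correspondent is \forall x \forall y \forall z (Rxy \wedge Rxz \to Ryz).
(a): fails — R10 and R10 but not R00.
(b): satisfies the condition.
(c): fails — Rtv and Rtu but not Rvu.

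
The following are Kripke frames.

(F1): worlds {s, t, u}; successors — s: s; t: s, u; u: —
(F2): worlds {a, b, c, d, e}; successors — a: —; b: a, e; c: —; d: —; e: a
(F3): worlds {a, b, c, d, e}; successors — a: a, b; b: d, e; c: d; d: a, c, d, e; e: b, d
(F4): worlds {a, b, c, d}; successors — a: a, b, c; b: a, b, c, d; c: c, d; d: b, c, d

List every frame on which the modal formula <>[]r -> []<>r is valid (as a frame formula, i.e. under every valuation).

(F4)

The schema corresponds to convergence: forall x forall y forall z (Rxy & Rxz -> exists w (Ryw & Rzw)).
(F1): fails — Rts and Rtu but s and u have no common successor.
(F2): fails — Rba and Rba but a and a have no common successor.
(F3): fails — Rab and Raa but b and a have no common successor.
(F4): satisfies the condition.
Valid on: (F4).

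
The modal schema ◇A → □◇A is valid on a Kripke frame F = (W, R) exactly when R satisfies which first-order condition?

Suppose ◇A→□◇A is valid. Take Rxy, Rxz and set V(A)={y}. Then ◇A at x, so □◇A at x, so ◇A at z, so some w with Rzw has A; w=y, i.e. Rzy. By symmetry of the argument, Ryz.

the Euclidean property: ∀x ∀y ∀z (Rxy ∧ Rxz → Ryz)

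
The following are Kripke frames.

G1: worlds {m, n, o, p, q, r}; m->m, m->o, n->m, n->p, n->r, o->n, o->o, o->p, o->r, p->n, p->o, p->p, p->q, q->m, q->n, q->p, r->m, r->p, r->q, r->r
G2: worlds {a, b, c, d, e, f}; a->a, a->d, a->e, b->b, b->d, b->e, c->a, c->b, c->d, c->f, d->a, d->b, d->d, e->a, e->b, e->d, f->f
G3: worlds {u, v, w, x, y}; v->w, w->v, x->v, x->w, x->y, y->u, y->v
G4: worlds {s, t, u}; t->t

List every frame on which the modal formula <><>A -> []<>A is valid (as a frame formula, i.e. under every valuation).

This is the axiom for a generalized confluence (Geach) condition; its first-order frame correspondent is forall x forall y forall z ((x R^2 y & xRz) -> exists w (y = w & zRw)).
G1: fails — mR²m, mRo but no w with m=w and oRw.
G2: fails — aR²b, aRa but no w with b=w and aRw.
G3: fails — xR²u, xRv but no t with u=t and vRt.
G4: ✓.
Valid on: G4.

G4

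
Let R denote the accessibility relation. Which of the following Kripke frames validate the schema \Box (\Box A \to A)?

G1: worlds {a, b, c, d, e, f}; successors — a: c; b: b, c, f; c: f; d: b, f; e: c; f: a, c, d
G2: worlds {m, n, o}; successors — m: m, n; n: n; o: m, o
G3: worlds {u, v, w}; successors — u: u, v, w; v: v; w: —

G2

The schema corresponds to shift-reflexivity: \forall x \forall y (Rxy \to Ryy).
G1: fails — Rbc but not Rcc.
G2: condition met.
G3: fails — Ruw but not Rww.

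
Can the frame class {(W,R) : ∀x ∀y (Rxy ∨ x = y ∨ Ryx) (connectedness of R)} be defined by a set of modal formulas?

If a class were modally definable it would be closed under disjoint unions (Goldblatt–Thomason).
Take 4 disjoint single-world reflexive frames: each is trivially connected, but their disjoint union has 4 worlds with no edge between distinct components, so it is not connected.
Hence connectedness of R is not modally definable.

Not definable by any modal formula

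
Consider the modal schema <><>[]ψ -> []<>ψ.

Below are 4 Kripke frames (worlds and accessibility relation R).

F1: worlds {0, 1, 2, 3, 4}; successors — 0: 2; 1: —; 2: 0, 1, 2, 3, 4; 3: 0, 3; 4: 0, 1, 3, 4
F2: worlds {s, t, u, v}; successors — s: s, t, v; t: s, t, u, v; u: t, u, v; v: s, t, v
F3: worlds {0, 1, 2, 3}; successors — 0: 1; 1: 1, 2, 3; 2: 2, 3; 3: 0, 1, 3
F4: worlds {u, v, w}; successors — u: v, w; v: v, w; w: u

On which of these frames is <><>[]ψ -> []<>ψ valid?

F2

This is the axiom for a generalized confluence (Geach) condition; its first-order frame correspondent is forall x forall y forall z ((x R^2 y & xRz) -> exists w (yRw & zRw)).
F1: fails — 0R²1, 0R2 but no w with 1Rw and 2Rw.
F2: condition met.
F3: fails — 1R²0, 1R2 but no w with 0Rw and 2Rw.
F4: fails — uR²u, uRw but no t with uRt and wRt.
Valid on: F2.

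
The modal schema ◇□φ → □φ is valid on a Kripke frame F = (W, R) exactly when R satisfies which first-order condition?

The Euclidean property

Equivalently (dual form): ◇φ → □◇φ.
Suppose ◇φ→□◇φ is valid. Take Rxy, Rxz and set V(φ)={y}. Then ◇φ at x, so □◇φ at x, so ◇φ at z, so some w with Rzw has φ; w=y, i.e. Rzy. By symmetry of the argument, Ryz.
The converse is a direct semantic check.
So the correspondent is the Euclidean property.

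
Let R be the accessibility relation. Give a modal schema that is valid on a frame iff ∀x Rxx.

□ψ → ψ

This is reflexivity; the standard corresponding axiom is T: □ψ → ψ.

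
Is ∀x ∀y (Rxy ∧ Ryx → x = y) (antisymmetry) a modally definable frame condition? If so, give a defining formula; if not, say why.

Any modally definable frame class is closed under surjective bounded morphisms.
The 8-cycle (worlds s,t,u,v,w,x,y,z with s→t→u→v→w→x→y→z→s) is antisymmetric. Sending even-indexed worlds to • and odd-indexed worlds to ∘ is a surjective bounded morphism onto the two-world frame with •↔∘, which is not antisymmetric.
Hence antisymmetry is not modally definable.

Not definable by any modal formula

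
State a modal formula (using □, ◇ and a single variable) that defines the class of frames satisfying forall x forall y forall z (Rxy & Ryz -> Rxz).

This is transitivity; the standard corresponding axiom is 4: □p → □□p.

□p → □□p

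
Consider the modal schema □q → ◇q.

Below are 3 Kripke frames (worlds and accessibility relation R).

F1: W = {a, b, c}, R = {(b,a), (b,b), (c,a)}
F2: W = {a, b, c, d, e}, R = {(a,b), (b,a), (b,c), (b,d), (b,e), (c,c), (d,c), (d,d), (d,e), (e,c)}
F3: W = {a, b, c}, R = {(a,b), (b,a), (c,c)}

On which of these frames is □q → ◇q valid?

F2, F3

The schema corresponds to seriality: ∀x ∃y Rxy.
F1: fails — world a has no successor.
F2: satisfies the condition.
F3: satisfies the condition.
Valid on: F2, F3.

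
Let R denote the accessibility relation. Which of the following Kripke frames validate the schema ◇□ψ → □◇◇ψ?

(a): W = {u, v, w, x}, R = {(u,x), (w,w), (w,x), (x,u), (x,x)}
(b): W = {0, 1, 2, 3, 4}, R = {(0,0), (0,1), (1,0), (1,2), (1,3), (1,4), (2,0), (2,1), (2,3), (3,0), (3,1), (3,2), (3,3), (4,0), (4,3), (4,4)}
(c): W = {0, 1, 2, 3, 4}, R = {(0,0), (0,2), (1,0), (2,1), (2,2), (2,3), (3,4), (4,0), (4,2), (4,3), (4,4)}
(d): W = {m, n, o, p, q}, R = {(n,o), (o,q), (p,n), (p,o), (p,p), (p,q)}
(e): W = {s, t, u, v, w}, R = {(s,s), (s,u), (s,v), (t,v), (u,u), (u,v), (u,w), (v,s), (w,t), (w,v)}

This is the axiom for a generalized confluence (Geach) condition; its first-order frame correspondent is ∀x ∀y ∀z ((xRy ∧ xRz) → ∃w (yRw ∧ zR²w)).
(a): satisfies the condition.
(b): satisfies the condition.
(c): fails — 2R3, 2R1 but no w with 3Rw and 1R²w.
(d): fails — nRo, nRo but no w with oRw and oR²w.
(e): fails — wRt, wRt but no w* with tRw* and tR²w*.

(a), (b)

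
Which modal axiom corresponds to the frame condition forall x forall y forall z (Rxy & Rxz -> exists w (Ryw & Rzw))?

◇□p → □◇p

This is convergence; the standard corresponding axiom is .2: ◇□p → □◇p.
Suppose ◇□p→□◇p is valid. Take Rxy, Rxz and set V(p)={w : Ryw}. Then □p at y so ◇□p at x, so □◇p at x, so ◇p at z, giving w with Rzw and Ryw.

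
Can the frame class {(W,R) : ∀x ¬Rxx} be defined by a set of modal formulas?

If a class were modally definable it would be closed under surjective bounded morphisms (Goldblatt–Thomason).
The 5-cycle (worlds w0,w1,w2,w3,w4 with w0→w1→w2→w3→w4→w0) is irreflexive, and the map sending every world to a single reflexive point • is a surjective bounded morphism (forth: every edge maps to (•,•); back: every world has a successor). So any modal formula valid on the 5-cycle is also valid on the reflexive point, which is not irreflexive.
Hence irreflexivity is not modally definable.

No — not modally definable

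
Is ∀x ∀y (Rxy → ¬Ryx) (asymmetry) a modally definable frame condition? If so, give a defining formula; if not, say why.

Modal frame validity is preserved under surjective bounded morphisms.
The 4-cycle (worlds s,t,u,v with s→t→u→v→s) is asymmetric. Mapping every world to a single reflexive point • is a surjective bounded morphism, and the reflexive point is not asymmetric (R•• but asymmetry requires ¬R••).
So no modal formula (or set of formulas) defines exactly the asymmetric frames.

No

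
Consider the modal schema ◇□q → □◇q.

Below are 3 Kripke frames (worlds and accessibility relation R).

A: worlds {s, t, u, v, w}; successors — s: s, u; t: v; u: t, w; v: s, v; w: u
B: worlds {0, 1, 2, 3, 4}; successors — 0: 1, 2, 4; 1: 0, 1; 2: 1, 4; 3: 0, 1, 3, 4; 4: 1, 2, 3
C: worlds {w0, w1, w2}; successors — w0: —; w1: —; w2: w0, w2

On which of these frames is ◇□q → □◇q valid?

B

Frame correspondent (Sahlqvist): ∀x ∀y ∀z (Rxy ∧ Rxz → ∃w (Ryw ∧ Rzw)) — i.e. convergence.
A: fails — Rsu and Rss but u and s have no common successor.
B: condition met.
C: fails — Rw2w0 and Rw2w0 but w0 and w0 have no common successor.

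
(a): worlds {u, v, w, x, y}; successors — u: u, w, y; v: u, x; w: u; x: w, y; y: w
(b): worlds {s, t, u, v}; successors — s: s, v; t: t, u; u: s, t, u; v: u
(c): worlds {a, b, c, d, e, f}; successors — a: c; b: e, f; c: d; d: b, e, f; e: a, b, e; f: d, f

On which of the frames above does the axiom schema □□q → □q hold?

Frame correspondent (Sahlqvist): ∀x ∀y (Rxy → ∃z (Rxz ∧ Rzy)) — i.e. density.
(a): fails — Rvx but no z with Rvz and Rzx.
(b): ✓.
(c): fails — Rcd but no z with Rcz and Rzd.
Valid on: (b).

(b)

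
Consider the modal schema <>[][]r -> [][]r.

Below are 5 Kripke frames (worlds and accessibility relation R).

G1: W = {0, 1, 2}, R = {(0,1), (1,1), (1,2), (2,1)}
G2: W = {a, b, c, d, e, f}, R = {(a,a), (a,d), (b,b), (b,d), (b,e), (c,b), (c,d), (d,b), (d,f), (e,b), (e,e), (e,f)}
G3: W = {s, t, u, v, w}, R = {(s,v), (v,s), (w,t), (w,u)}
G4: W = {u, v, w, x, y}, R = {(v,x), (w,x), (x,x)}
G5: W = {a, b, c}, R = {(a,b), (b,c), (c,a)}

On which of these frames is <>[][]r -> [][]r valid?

The schema corresponds to a generalized confluence (Geach) condition: forall x forall y forall z ((xRy & x R^2 z) -> exists w (y R^2 w & z = w)).
G1: condition met.
G2: fails — aRd, aR²a but no w with dR²w and a=w.
G3: fails — sRv, sR²s but no w* with vR²w* and s=w*.
G4: condition met.
G5: fails — aRb, aR²c but no w with bR²w and c=w.

G1, G4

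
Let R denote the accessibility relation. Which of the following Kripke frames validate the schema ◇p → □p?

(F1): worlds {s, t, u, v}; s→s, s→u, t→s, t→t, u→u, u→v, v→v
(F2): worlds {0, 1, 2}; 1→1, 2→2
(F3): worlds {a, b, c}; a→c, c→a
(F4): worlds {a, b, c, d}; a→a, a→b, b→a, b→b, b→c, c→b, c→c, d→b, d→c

(F2), (F3)

This is the axiom for partial functionality; its first-order frame correspondent is ∀x ∀y ∀z (Rxy ∧ Rxz → y = z).
(F1): fails — s sees both s and u.
(F2): satisfies the condition.
(F3): satisfies the condition.
(F4): fails — a sees both a and b.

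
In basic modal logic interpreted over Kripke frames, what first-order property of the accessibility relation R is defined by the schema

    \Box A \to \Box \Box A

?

transitivity

This is the 4 axiom.
It corresponds to transitivity: \forall x \forall y \forall z (Rxy \wedge Ryz \to Rxz).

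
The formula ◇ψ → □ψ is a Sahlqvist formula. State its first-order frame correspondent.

This is the CD axiom.
Its frame correspondent is partial functionality — ∀x ∀y ∀z (Rxy ∧ Rxz → y = z).

partial functionality: ∀x ∀y ∀z (Rxy ∧ Rxz → y = z)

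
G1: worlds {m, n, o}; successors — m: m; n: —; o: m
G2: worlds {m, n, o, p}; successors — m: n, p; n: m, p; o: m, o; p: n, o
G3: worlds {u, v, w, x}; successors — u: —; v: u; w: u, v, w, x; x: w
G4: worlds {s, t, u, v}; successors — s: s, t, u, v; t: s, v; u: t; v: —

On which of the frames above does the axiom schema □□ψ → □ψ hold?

Frame correspondent (Sahlqvist): ∀x ∀y (Rxy → ∃z (Rxz ∧ Rzy)) — i.e. density.
G1: holds.
G2: fails — Rpn but no z with Rpz and Rzn.
G3: fails — Rvu but no z with Rvz and Rzu.
G4: fails — Rut but no z with Ruz and Rzt.
Valid on: G1.

G1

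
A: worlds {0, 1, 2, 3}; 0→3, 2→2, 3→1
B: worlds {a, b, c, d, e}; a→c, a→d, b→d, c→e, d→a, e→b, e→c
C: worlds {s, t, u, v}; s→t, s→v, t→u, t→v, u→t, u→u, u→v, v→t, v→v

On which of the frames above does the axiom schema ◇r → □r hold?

This is the axiom for partial functionality; its first-order frame correspondent is ∀x ∀y ∀z (Rxy ∧ Rxz → y = z).
A: condition met.
B: fails — a sees both c and d.
C: fails — s sees both t and v.

A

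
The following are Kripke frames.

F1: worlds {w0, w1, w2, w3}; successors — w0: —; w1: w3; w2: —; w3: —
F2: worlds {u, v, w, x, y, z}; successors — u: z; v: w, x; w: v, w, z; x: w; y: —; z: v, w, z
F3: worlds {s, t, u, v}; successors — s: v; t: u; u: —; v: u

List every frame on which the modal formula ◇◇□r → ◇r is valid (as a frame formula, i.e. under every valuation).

F1

The schema corresponds to a generalized confluence (Geach) condition: ∀x ∀y (xR²y → ∃w (yRw ∧ xRw)).
F1: condition met.
F2: fails — uR²v but no t with vRt and uRt.
F3: fails — sR²u but no w with uRw and sRw.
Valid on: F1.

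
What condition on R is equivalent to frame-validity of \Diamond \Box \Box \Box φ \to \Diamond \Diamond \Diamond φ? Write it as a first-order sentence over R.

This is a Sahlqvist (Geach-type) schema ◇^1□^3φ → □^0◇^3φ.
Minimal-valuation argument: fix x; take any y with xR^1y and any z with xR^0z. Set V(φ) to the set of worlds R-reachable from y in exactly 3 steps. Then □^3φ holds at y, so the antecedent holds at x; validity forces ◇^3φ at z, giving a w with zR^3w and yR^3w.
First-order correspondent: \forall x \forall y (xRy \to \exists w (y R^3 w \wedge x R^3 w)).

\forall x \forall y (xRy \to \exists w (y R^3 w \wedge x R^3 w))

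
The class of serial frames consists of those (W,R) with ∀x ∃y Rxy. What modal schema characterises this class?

A defining formula is □q → ◇q (the D axiom).

□q → ◇q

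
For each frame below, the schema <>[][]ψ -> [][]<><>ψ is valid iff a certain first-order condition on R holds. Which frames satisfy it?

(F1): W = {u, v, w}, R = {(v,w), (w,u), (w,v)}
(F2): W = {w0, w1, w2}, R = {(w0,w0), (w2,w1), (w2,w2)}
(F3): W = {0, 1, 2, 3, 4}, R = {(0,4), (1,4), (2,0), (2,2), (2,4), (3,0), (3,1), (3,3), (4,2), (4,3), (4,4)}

This is the axiom for a generalized confluence (Geach) condition; its first-order frame correspondent is forall x forall y forall z ((xRy & x R^2 z) -> exists w (y R^2 w & z R^2 w)).
(F1): fails — vRw, vR²u but no t with wR²t and uR²t.
(F2): fails — w2Rw1, w2R²w1 but no w with w1R²w and w1R²w.
(F3): condition met.

(F3)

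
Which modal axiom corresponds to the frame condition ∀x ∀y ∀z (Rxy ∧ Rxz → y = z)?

This is partial functionality; the standard corresponding axiom is CD: ◇ψ → □ψ.

◇ψ → □ψ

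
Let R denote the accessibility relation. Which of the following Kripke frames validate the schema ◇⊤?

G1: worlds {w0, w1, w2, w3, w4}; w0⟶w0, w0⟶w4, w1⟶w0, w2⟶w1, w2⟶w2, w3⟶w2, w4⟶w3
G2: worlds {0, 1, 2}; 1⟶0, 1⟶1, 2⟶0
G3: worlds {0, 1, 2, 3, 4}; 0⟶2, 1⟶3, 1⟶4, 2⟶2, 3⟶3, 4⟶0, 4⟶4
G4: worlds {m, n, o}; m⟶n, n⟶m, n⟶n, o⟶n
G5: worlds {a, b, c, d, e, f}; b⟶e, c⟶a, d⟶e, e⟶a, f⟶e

Frame correspondent (Sahlqvist): ∀x ∃y Rxy — i.e. seriality.
G1: holds.
G2: fails — world 0 has no successor.
G3: holds.
G4: holds.
G5: fails — world a has no successor.

G1, G3, G4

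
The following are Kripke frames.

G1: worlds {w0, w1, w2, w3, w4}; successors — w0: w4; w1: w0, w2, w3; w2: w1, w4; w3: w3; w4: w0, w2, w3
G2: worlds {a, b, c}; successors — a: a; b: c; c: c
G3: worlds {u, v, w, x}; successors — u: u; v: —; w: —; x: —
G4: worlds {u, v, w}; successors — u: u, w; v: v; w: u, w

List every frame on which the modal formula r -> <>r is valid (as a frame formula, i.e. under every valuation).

G4

Frame correspondent (Sahlqvist): forall x Rxx — i.e. reflexivity.
G1: fails — world w0 does not see itself.
G2: fails — world b does not see itself.
G3: fails — world v does not see itself.
G4: holds.
Valid on: G4.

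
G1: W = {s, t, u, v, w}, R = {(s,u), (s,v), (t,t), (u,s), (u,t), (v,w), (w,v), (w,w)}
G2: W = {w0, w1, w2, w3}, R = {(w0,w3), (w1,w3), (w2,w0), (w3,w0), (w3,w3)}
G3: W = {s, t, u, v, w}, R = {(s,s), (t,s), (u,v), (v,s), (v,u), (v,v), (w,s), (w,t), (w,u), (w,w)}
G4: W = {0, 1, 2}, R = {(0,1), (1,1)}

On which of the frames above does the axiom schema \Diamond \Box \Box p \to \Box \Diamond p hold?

This is the axiom for a generalized confluence (Geach) condition; its first-order frame correspondent is \forall x \forall y \forall z ((xRy \wedge xRz) \to \exists w (y R^2 w \wedge zRw)).
G1: fails — sRu, sRv but no w* with uR²w* and vRw*.
G2: ✓.
G3: fails — vRs, vRu but no w* with sR²w* and uRw*.
G4: ✓.

G2, G4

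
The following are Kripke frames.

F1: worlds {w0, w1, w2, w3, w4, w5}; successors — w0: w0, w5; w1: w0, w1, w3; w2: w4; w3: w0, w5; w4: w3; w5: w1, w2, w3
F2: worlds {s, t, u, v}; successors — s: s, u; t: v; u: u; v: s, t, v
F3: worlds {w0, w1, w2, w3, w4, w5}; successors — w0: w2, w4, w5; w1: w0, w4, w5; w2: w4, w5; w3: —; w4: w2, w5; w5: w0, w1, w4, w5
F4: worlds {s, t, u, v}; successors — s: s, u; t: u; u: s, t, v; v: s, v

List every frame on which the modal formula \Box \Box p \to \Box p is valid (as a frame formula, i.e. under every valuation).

This is the axiom for density; its first-order frame correspondent is \forall x \forall y (Rxy \to \exists z (Rxz \wedge Rzy)).
F1: fails — Rw2w4 but no z with Rw2z and Rzw4.
F2: ✓.
F3: fails — Rw4w2 but no z with Rw4z and Rzw2.
F4: fails — Rut but no z with Ruz and Rzt.
Valid on: F2.

F2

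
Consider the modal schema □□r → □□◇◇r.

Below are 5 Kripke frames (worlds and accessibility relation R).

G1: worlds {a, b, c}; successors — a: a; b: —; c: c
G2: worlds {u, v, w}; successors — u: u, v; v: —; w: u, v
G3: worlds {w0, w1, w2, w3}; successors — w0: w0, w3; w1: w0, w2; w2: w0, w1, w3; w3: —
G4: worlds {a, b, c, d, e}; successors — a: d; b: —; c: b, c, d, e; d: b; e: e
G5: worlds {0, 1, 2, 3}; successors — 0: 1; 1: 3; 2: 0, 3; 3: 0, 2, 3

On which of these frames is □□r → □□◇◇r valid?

G1, G5

This is the axiom for a generalized confluence (Geach) condition; its first-order frame correspondent is ∀x ∀z (xR²z → ∃w (xR²w ∧ zR²w)).
G1: holds.
G2: fails — uR²v but no t with uR²t and vR²t.
G3: fails — w0R²w3 but no w with w0R²w and w3R²w.
G4: fails — aR²b but no w with aR²w and bR²w.
G5: holds.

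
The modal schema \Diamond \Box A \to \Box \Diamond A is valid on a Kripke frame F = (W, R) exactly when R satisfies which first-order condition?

Convergence

Suppose ◇□A→□◇A is valid. Take Rxy, Rxz and set V(A)={w : Ryw}. Then □A at y so ◇□A at x, so □◇A at x, so ◇A at z, giving w with Rzw and Ryw.
The converse is a direct semantic check.
So the correspondent is convergence.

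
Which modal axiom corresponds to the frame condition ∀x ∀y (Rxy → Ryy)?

□(□ψ → ψ)

A defining formula is □(□ψ → ψ) (the T□ axiom).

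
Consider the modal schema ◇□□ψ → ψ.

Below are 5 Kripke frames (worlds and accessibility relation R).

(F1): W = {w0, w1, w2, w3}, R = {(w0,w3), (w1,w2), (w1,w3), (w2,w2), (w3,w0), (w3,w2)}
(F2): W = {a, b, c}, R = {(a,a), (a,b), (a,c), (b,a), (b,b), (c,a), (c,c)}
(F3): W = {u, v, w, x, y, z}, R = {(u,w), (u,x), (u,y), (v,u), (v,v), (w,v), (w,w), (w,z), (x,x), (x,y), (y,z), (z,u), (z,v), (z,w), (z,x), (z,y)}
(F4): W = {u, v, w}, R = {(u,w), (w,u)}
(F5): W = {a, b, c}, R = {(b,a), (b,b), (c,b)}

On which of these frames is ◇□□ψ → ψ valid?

(F2)

The schema corresponds to a generalized confluence (Geach) condition: ∀x ∀y (xRy → ∃w (yR²w ∧ x = w)).
(F1): fails — w0Rw3 but no w with w3R²w and w0=w.
(F2): satisfies the condition.
(F3): fails — uRx but no t with xR²t and u=t.
(F4): fails — uRw but no t with wR²t and u=t.
(F5): fails — bRa but no w with aR²w and b=w.
Valid on: (F2).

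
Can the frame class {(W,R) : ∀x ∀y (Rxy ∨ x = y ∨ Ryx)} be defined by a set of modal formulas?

Not definable by any modal formula

Modal frame validity is preserved under disjoint unions.
Take 3 disjoint single-world reflexive frames: each is trivially connected, but their disjoint union has 3 worlds with no edge between distinct components, so it is not connected.
So the class is not modally definable.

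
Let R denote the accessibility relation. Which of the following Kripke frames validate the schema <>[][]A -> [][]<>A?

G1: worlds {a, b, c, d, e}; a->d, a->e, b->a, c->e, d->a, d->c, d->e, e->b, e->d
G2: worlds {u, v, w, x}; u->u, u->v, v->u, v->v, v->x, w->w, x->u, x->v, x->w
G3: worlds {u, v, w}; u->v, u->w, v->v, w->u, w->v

Frame correspondent (Sahlqvist): forall x forall y forall z ((xRy & x R^2 z) -> exists w (y R^2 w & zRw)) — i.e. a generalized confluence (Geach) condition.
G1: fails — aRd, aR²b but no w with dR²w and bRw.
G2: fails — vRu, vR²w but no t with uR²t and wRt.
G3: holds.

G3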